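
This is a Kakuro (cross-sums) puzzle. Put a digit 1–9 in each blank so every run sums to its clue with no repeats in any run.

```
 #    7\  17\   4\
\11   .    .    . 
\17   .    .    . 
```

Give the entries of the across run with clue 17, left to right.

5 9 3

17 in 2 cells must be {8,9}; 4 in 2 cells must be {1,3}.
The 11 across and the 17 down share only 8, so R1C2 = 8.
Given what's placed, R1C3 must be 1 to fit the 11 across and 4 down.
R2C2 = 17 − 8 = 9 completes the 17 down.
R2C3 = 4 − 1 = 3 completes the 4 down.
R1C1 = 11 − 9 = 2 completes the 11 across.
R2C1 = 17 − 12 = 5 completes the 17 across.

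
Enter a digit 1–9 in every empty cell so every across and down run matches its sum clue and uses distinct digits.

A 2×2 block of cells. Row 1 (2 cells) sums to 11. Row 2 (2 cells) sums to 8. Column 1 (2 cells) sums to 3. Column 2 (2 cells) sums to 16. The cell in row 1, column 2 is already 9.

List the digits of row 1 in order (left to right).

2, 9

3 in 2 cells must be {1,2}; 16 in 2 cells must be {7,9}.
(1,1) = 11 − 9 = 2 completes the 11 across.
(2,1) = 3 − 2 = 1 completes the 3 down.
(2,2) = 8 − 1 = 7 completes the 8 across.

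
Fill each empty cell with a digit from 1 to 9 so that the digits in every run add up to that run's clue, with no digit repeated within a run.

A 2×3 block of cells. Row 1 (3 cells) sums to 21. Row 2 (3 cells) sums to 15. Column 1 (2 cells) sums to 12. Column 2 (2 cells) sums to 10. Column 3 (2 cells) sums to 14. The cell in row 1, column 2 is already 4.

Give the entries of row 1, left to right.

(2,2) = 10 − 4 = 6 completes the 10 down.
Nothing is forced directly, so branch on (2,3), whose candidates are 5 or 8. If (2,3) = 8: then (1,3) would have to be in {8,9} for the 21 across but in {6} for the 14 down — contradiction. So (2,3) = 5.
(1,3) = 14 − 5 = 9 completes the 14 down.
(2,1) = 15 − 11 = 4 completes the 15 across.
(1,1) = 21 − 13 = 8 completes the 21 across.

8 4 9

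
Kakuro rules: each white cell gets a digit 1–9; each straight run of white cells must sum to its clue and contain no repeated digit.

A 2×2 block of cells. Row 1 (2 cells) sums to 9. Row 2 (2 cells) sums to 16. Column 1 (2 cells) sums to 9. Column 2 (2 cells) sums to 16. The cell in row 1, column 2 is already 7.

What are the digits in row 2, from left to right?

16 in 2 cells must be {7,9}.
(1,1) = 9 − 7 = 2 completes the 9 across.
(2,1) = 9 − 2 = 7 completes the 9 down.
(2,2) = 16 − 7 = 9 completes the 16 across.

7 9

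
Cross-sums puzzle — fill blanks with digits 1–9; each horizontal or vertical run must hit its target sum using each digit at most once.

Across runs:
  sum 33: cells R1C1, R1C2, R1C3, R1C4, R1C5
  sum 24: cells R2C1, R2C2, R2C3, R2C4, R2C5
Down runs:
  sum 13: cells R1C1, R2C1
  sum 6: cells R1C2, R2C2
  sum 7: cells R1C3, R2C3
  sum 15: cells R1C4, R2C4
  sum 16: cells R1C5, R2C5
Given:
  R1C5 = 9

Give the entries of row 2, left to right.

5 1 3 8 7

16 in 2 cells must be {7,9}.
R2C5 = 16 − 9 = 7 completes the 16 down.
Nothing is forced directly, so branch on R1C2, whose candidates are 4 or 5. If R1C2 = 4: that forces R1C3 = 5, R2C2 = 2, after which R2C3 would have to be in {1,3,4,5,6,8,9} for the 24 across but in {2} for the 7 down — contradiction. So R1C2 = 5.
R1C3 = 4: the only remaining digit allowed by both the 33 across and the 7 down.
R2C2 = 6 − 5 = 1 completes the 6 down.
R2C3 = 7 − 4 = 3 completes the 7 down.
No cell is forced outright now. R2C4 can only be 8 or 9 (the digits allowed by both its 24 across and its 15 down). If R2C4 = 9: then R1C4 would have to be in {7,8} for the 33 across but in {6} for the 15 down — contradiction. So R2C4 = 8.
R1C4 = 15 − 8 = 7 completes the 15 down.
R2C1 = 24 − 19 = 5 completes the 24 across.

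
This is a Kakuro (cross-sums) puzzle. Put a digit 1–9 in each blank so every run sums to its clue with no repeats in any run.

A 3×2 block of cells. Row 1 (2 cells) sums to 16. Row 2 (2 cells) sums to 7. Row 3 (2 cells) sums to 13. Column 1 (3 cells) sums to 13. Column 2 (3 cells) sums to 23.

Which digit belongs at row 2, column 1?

16 in 2 cells must be {7,9}; 23 in 3 cells must be {6,8,9}.
The 16 across and the 23 down share only 9, so (1,2) = 9.
Given what's placed, (2,2) must be 6 to fit the 7 across and 23 down.
(3,2) = 23 − 15 = 8 completes the 23 down.
(1,1) = 16 − 9 = 7 completes the 16 across.
(2,1) = 7 − 6 = 1 completes the 7 across.
(3,1) = 13 − 8 = 5 completes the 13 across.

1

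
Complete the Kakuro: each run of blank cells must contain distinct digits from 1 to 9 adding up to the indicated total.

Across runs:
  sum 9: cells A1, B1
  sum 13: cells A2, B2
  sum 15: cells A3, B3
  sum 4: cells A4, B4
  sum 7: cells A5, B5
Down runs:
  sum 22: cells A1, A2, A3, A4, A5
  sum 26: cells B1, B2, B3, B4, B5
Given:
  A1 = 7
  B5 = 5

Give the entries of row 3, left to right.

8, 7

4 in 2 cells must be {1,3}.
B1 = 9 − 7 = 2 completes the 9 across.
Given what's placed, B4 must be 3 to fit the 4 across and 26 down.
A5 = 7 − 5 = 2 completes the 7 across.
A4 = 4 − 3 = 1 completes the 4 across.
No cell is forced outright now. B2 can only be 7 or 9 (the digits allowed by both its 13 across and its 26 down). If B2 = 7: then A2 would have to be in {6} for the 13 across but in {3,4,8,9} for the 22 down — contradiction. So B2 = 9.
A2 = 13 − 9 = 4 completes the 13 across.
A3 = 22 − 14 = 8 completes the 22 down.
B3 = 15 − 8 = 7 completes the 15 across.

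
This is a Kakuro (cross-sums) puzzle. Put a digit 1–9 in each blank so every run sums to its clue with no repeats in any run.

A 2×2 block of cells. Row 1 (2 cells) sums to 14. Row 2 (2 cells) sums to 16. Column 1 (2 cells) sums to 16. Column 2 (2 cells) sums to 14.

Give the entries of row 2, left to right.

16 in 2 cells must be {7,9}.
The 14 across and the 16 down share only 9, so (1,1) = 9.
(1,2) = 14 − 9 = 5 completes the 14 across.
(2,1) = 16 − 9 = 7 completes the 16 down.
(2,2) = 16 − 7 = 9 completes the 16 across.

7, 9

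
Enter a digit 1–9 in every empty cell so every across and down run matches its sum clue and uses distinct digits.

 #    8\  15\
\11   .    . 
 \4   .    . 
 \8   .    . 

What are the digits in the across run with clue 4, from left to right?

4 in 2 cells must be {1,3}.
Nothing is forced directly, so branch on R2C1, whose candidates are 1 or 3. If R2C1 = 3: that forces R1C1 = 4, R1C2 = 7, after which R2C2 would have to be in {1} for the 4 across but in {2,3,5,6} for the 15 down — contradiction. So R2C1 = 1.
R2C2 = 4 − 1 = 3 completes the 4 across.
Nothing is forced directly, so branch on R3C2, whose candidates are 5 or 7. If R3C2 = 7: that forces R1C2 = 5, after which R3C1 would have to be in {1} for the 8 across but in {2,3,4,5} for the 8 down — contradiction. So R3C2 = 5.
R1C2 = 15 − 8 = 7 completes the 15 down.
R3C1 = 8 − 5 = 3 completes the 8 across.
R1C1 = 11 − 7 = 4 completes the 11 across.

1 3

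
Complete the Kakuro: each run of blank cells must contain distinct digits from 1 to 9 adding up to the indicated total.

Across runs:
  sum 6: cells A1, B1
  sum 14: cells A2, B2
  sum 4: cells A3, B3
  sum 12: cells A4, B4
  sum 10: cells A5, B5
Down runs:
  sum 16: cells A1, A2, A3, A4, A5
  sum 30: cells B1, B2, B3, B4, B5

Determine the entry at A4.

3

4 in 2 cells must be {1,3}; 16 in 5 cells must be {1,2,3,4,6}.
Only 6 fits A2 under both its across sum 14 and down sum 16.
B2 = 14 − 6 = 8 completes the 14 across.
Nothing is forced directly, so branch on A4, whose candidates are 3 or 4. If A4 = 4: then B4 would have to be in {8} for the 12 across but in {1,2,3,4,5,6,7,9} for the 30 down — contradiction. So A4 = 3.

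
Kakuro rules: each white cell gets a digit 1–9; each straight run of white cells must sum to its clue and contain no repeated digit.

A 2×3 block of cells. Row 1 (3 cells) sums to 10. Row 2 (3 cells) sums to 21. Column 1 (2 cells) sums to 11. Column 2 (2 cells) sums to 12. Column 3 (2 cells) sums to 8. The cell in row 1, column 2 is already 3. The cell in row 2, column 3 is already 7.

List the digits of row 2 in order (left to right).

5 9 7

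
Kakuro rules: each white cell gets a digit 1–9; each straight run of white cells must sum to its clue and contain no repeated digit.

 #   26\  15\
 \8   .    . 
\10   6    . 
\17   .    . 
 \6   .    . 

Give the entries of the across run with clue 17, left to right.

9 8

17 in 2 cells must be {8,9}.
R2C2 = 10 − 6 = 4 completes the 10 across.
R3C2 = 8: the only remaining digit allowed by both the 17 across and the 15 down.
R3C1 = 17 − 8 = 9 completes the 17 across.
R4C1 = 4: the only remaining digit allowed by both the 6 across and the 26 down.
R4C2 = 6 − 4 = 2 completes the 6 across.
R1C1 = 26 − 19 = 7 completes the 26 down.
R1C2 = 8 − 7 = 1 completes the 8 across.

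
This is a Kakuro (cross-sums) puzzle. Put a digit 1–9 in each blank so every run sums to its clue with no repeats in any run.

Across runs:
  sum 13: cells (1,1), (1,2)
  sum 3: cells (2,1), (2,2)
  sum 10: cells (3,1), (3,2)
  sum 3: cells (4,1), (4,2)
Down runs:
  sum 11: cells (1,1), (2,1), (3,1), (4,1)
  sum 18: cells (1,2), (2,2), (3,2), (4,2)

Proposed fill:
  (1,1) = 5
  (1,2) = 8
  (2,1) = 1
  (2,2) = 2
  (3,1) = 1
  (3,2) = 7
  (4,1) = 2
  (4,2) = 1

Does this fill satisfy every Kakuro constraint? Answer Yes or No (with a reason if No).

No — the down run (1,1)–(4,1) sums to 9, not 11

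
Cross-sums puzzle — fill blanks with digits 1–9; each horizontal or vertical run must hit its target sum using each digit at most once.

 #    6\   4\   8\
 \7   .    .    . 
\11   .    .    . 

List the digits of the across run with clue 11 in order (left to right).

2 3 6

7 in 3 cells must be {1,2,4}; 4 in 2 cells must be {1,3}.
The 7 across and the 4 down share only 1, so R1C2 = 1.
Given what's placed, R1C3 must be 2 to fit the 7 across and 8 down.
R2C2 = 4 − 1 = 3 completes the 4 down.
R2C3 = 8 − 2 = 6 completes the 8 down.
R1C1 = 7 − 3 = 4 completes the 7 across.
R2C1 = 11 − 9 = 2 completes the 11 across.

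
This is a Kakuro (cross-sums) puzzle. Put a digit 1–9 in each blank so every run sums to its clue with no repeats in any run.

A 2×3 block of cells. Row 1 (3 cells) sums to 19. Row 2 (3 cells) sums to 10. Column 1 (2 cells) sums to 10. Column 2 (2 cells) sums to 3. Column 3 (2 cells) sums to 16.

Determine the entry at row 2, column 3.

7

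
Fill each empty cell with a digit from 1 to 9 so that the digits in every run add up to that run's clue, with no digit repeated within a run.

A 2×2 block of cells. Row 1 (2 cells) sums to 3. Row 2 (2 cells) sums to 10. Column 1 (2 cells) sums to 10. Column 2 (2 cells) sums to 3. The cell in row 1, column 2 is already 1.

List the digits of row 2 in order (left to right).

8 2

3 in 2 cells must be {1,2}.
(1,1) = 3 − 1 = 2 completes the 3 across.
(2,1) = 10 − 2 = 8 completes the 10 down.
(2,2) = 10 − 8 = 2 completes the 10 across.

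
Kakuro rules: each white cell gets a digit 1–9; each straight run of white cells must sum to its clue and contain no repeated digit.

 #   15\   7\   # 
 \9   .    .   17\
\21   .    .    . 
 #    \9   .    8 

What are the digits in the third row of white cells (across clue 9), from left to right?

7 in 3 cells must be {1,2,4}; 17 in 2 cells must be {8,9}.
R2C2 = 4: only digit in both the 21-across and 7-down candidate sets.
R2C3 = 17 − 8 = 9 completes the 17 down.
R3C2 = 9 − 8 = 1 completes the 9 across.
R1C2 = 7 − 5 = 2 completes the 7 down.
R2C1 = 21 − 13 = 8 completes the 21 across.
R1C1 = 9 − 2 = 7 completes the 9 across.

1 8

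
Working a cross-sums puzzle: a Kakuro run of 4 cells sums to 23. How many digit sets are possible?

4 distinct digits from 1–9 sum between 10 and 30.

9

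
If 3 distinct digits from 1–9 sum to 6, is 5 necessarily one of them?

The only way to make 6 from 3 distinct digits is {1,2,3}, which does not contain 5.

No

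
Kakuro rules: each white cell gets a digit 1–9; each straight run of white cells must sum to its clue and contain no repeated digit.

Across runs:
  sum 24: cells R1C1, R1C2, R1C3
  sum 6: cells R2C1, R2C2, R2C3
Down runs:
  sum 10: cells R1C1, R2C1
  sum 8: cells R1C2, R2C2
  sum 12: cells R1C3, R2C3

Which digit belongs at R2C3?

3

24 in 3 cells must be {7,8,9}; 6 in 3 cells must be {1,2,3}.
The 24 across and the 8 down share only 7, so R1C2 = 7.
R2C2 = 8 − 7 = 1 completes the 8 down.
Given what's placed, R2C3 must be 3 to fit the 6 across and 12 down.
R1C3 = 12 − 3 = 9 completes the 12 down.
R2C1 = 6 − 4 = 2 completes the 6 across.
R1C1 = 24 − 16 = 8 completes the 24 across.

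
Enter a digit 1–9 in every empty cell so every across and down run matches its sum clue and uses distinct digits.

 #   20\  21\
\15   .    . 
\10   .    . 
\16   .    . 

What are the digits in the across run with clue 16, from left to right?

9, 7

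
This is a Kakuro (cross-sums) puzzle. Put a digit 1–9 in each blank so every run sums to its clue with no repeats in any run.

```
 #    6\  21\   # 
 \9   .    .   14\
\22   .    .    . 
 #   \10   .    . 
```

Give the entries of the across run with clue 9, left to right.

1 8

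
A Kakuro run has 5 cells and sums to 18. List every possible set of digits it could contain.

5 distinct digits from 1–9 sum between 15 and 35.

{1,2,3,4,8}; {1,2,3,5,7}; {1,2,4,5,6}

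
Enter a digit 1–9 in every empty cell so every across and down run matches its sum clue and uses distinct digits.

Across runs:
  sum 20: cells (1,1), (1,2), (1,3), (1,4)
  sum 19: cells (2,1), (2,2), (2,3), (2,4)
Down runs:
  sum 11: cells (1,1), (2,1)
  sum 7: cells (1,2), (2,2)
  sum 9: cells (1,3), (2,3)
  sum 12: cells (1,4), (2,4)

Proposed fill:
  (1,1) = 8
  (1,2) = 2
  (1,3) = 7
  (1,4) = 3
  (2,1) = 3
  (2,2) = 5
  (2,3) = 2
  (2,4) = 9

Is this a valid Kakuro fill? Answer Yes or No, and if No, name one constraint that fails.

Yes

Across: 8+2+7+3=20; 3+5+2+9=19. Down: 8+3=11; 2+5=7; 7+2=9; 3+9=12. No digit repeats within any run.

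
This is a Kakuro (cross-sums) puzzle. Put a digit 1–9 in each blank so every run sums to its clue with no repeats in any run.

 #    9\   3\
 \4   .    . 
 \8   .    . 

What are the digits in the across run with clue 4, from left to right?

3 1

4 in 2 cells must be {1,3}; 3 in 2 cells must be {1,2}.
The 4 across and the 3 down share only 1, so R1C2 = 1.
R2C2 = 3 − 1 = 2 completes the 3 down.
R1C1 = 4 − 1 = 3 completes the 4 across.
R2C1 = 8 − 2 = 6 completes the 8 across.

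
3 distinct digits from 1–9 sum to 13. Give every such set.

{1,3,9}; {1,4,8}; {1,5,7}; {2,3,8}; {2,4,7}; {2,5,6}; {3,4,6}

3 distinct digits from 1–9 sum between 6 and 24.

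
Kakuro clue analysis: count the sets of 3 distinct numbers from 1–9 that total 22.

2

3 distinct digits from 1–9 sum between 6 and 24.
Enumerating: {5,8,9}, {6,7,9}.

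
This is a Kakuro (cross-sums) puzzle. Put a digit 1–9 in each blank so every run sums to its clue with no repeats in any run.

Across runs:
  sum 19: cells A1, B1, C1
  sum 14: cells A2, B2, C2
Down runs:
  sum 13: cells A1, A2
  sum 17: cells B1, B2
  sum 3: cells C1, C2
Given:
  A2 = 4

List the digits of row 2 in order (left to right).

4 9 1

17 in 2 cells must be {8,9}; 3 in 2 cells must be {1,2}.
A1 = 13 − 4 = 9 completes the 13 down.
Given what's placed, B1 must be 8 to fit the 19 across and 17 down.
C1 = 19 − 17 = 2 completes the 19 across.
B2 = 17 − 8 = 9 completes the 17 down.
C2 = 14 − 13 = 1 completes the 14 across.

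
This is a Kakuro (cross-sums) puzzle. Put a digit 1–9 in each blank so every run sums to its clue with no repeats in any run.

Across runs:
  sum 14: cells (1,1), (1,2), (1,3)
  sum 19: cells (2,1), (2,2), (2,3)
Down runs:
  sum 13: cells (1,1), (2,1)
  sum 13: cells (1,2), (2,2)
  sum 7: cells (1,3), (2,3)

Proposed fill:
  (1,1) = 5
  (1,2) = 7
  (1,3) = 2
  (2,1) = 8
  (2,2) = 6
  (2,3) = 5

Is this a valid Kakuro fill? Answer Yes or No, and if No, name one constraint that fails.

Yes

Across: 5+7+2=14; 8+6+5=19. Down: 5+8=13; 7+6=13; 2+5=7. No digit repeats within any run.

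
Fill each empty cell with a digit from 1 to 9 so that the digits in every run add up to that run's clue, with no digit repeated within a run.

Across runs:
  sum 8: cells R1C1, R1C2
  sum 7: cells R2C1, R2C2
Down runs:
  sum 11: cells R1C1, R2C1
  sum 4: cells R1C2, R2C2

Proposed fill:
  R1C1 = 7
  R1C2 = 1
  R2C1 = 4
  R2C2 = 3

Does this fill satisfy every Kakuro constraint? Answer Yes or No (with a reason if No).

Across: 7+1=8; 4+3=7. Down: 7+4=11; 1+3=4. No digit repeats within any run.

Yes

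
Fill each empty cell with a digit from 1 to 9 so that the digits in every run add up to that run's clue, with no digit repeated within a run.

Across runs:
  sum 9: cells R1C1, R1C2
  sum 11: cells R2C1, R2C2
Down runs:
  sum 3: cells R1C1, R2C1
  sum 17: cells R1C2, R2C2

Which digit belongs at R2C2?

9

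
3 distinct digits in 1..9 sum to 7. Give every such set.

3 distinct digits from 1–9 sum between 6 and 24.
Only one set works: {1,2,4}.

{1,2,4}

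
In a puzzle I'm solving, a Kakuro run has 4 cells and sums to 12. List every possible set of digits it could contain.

4 distinct digits from 1–9 sum between 10 and 30.

{1,2,3,6}; {1,2,4,5}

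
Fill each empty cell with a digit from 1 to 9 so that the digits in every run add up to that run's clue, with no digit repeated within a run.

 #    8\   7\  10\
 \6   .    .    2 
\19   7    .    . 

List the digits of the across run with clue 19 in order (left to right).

7 4 8

6 in 3 cells must be {1,2,3}.
R1C1 = 8 − 7 = 1 completes the 8 down.
R1C2 = 6 − 3 = 3 completes the 6 across.
R2C2 = 7 − 3 = 4 completes the 7 down.
R2C3 = 19 − 11 = 8 completes the 19 across.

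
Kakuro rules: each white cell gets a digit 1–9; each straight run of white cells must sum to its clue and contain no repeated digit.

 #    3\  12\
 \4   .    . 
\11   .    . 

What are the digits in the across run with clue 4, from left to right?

1 3

4 in 2 cells must be {1,3}; 3 in 2 cells must be {1,2}.
The 4 across and the 3 down share only 1, so R1C1 = 1.
R1C2 = 4 − 1 = 3 completes the 4 across.
R2C1 = 3 − 1 = 2 completes the 3 down.
R2C2 = 11 − 2 = 9 completes the 11 across.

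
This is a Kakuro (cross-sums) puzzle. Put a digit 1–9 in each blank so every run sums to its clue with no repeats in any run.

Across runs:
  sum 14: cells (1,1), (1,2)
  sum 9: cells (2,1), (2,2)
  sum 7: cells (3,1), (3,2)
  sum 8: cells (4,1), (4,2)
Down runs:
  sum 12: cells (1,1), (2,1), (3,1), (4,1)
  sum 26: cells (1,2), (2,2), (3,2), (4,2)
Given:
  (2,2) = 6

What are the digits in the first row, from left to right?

6 8

(2,1) = 9 − 6 = 3 completes the 9 across.
Given what's placed, (1,1) must be 6 to fit the 14 across and 12 down.
(1,2) = 14 − 6 = 8 completes the 14 across.
No cell is forced outright now. (3,1) can only be 1 or 2 (the digits allowed by both its 7 across and its 12 down). If (3,1) = 1: then (3,2) would have to be in {6} for the 7 across but in {3,5,7,9} for the 26 down — contradiction. So (3,1) = 2.
(3,2) = 7 − 2 = 5 completes the 7 across.
(4,1) = 12 − 11 = 1 completes the 12 down.
(4,2) = 8 − 1 = 7 completes the 8 across.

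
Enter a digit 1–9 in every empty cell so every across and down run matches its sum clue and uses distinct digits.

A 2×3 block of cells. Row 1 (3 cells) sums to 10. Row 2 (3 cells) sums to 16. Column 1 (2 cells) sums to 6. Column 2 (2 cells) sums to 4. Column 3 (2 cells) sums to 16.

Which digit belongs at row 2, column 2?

3

4 in 2 cells must be {1,3}; 16 in 2 cells must be {7,9}.
The 10 across and the 16 down share only 7, so (1,3) = 7.
(2,3) = 16 − 7 = 9 completes the 16 down.
Given what's placed, (1,2) must be 1 to fit the 10 across and 4 down.
(2,2) = 4 − 1 = 3 completes the 4 down.
(1,1) = 10 − 8 = 2 completes the 10 across.
(2,1) = 16 − 12 = 4 completes the 16 across.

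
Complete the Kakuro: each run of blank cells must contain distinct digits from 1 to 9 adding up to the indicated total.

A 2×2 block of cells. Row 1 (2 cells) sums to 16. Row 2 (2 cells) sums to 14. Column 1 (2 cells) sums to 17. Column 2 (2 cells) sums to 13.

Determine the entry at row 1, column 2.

7

16 in 2 cells must be {7,9}; 17 in 2 cells must be {8,9}.
The 16 across and the 17 down share only 9, so (1,1) = 9.
(1,2) = 16 − 9 = 7 completes the 16 across.
(2,1) = 17 − 9 = 8 completes the 17 down.
(2,2) = 14 − 8 = 6 completes the 14 across.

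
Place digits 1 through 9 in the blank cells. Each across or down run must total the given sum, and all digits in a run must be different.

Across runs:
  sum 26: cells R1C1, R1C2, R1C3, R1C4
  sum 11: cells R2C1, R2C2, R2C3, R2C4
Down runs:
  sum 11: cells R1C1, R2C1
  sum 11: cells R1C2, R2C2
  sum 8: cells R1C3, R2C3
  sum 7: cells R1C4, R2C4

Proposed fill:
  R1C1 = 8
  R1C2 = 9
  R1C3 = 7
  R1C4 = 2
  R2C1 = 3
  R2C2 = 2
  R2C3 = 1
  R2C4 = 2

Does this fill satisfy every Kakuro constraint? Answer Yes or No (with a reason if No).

No — the down run R1C4–R2C4 sums to 4, not 7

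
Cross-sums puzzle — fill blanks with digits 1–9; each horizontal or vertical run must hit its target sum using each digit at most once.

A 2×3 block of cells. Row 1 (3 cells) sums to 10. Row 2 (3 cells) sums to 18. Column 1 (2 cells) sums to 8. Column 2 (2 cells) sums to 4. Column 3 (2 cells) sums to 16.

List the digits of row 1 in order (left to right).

2 1 7

4 in 2 cells must be {1,3}; 16 in 2 cells must be {7,9}.
The 10 across and the 16 down share only 7, so (1,3) = 7.
(2,3) = 16 − 7 = 9 completes the 16 down.
Given what's placed, (1,2) must be 1 to fit the 10 across and 4 down.
(2,2) = 4 − 1 = 3 completes the 4 down.
(1,1) = 10 − 8 = 2 completes the 10 across.
(2,1) = 18 − 12 = 6 completes the 18 across.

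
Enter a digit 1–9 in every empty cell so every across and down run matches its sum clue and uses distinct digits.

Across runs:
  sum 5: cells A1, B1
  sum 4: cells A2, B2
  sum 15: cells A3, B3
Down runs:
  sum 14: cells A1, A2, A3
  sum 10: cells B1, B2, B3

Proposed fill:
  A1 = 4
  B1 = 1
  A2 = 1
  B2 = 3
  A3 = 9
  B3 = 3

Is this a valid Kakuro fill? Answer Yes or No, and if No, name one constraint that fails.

No — the across run A3–B3 sums to 12, not 15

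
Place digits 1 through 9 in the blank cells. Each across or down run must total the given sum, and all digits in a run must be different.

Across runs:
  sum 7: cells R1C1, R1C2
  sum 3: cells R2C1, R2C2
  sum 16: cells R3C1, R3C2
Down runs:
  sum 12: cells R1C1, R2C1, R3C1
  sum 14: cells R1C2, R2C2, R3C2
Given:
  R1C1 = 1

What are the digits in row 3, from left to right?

9, 7

3 in 2 cells must be {1,2}; 16 in 2 cells must be {7,9}.
R1C2 = 7 − 1 = 6 completes the 7 across.
Given what's placed, R2C1 must be 2 to fit the 3 across and 12 down.
R2C2 = 3 − 2 = 1 completes the 3 across.
R3C1 = 12 − 3 = 9 completes the 12 down.
R3C2 = 16 − 9 = 7 completes the 16 across.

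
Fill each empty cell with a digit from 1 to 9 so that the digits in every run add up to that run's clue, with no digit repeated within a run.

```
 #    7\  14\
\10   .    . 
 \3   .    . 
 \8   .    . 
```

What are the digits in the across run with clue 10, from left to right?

3 in 2 cells must be {1,2}; 7 in 3 cells must be {1,2,4}.
Nothing is forced directly, so branch on R2C1, whose candidates are 1 or 2. If R2C1 = 1: that forces R2C2 = 2, R3C1 = 2, after which R3C2 would have to be in {6} for the 8 across but in {3,4,5,7,8,9} for the 14 down — contradiction. So R2C1 = 2.
R2C2 = 3 − 2 = 1 completes the 3 across.
Given what's placed, R3C1 must be 1 to fit the 8 across and 7 down.
R3C2 = 8 − 1 = 7 completes the 8 across.
R1C1 = 7 − 3 = 4 completes the 7 down.
R1C2 = 10 − 4 = 6 completes the 10 across.

4 6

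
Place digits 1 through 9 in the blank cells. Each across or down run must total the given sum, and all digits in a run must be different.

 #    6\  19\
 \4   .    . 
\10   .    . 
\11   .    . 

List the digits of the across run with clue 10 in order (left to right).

3, 7

4 in 2 cells must be {1,3}; 6 in 3 cells must be {1,2,3}.
The 4 across and the 19 down share only 3, so R1C2 = 3.
R1C1 = 4 − 3 = 1 completes the 4 across.
Nothing is forced directly, so branch on R2C1, whose candidates are 2 or 3. If R2C1 = 2: then R2C2 would have to be in {8} for the 10 across but in {7,9} for the 19 down — contradiction. So R2C1 = 3.
R2C2 = 10 − 3 = 7 completes the 10 across.
R3C1 = 6 − 4 = 2 completes the 6 down.
R3C2 = 11 − 2 = 9 completes the 11 across.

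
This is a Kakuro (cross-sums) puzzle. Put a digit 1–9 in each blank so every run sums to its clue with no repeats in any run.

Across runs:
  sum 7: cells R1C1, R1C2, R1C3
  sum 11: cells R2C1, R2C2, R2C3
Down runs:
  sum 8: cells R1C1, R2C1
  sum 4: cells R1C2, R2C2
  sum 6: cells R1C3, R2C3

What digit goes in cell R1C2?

1

7 in 3 cells must be {1,2,4}; 4 in 2 cells must be {1,3}.
The 7 across and the 4 down share only 1, so R1C2 = 1.
R2C2 = 4 − 1 = 3 completes the 4 down.
Given what's placed, R1C1 must be 2 to fit the 7 across and 8 down.
R1C3 = 7 − 3 = 4 completes the 7 across.
R2C1 = 8 − 2 = 6 completes the 8 down.
R2C3 = 11 − 9 = 2 completes the 11 across.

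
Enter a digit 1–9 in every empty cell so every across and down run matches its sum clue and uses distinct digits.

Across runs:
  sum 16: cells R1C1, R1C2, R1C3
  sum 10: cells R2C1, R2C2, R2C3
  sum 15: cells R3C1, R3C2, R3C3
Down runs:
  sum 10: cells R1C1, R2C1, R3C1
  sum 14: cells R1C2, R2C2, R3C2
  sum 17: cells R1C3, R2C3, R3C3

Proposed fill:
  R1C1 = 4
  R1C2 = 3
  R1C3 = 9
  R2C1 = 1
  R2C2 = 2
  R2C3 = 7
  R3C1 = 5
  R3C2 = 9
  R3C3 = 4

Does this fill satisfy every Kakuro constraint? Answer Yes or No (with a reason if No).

No — the down run R1C3–R3C3 sums to 20, not 17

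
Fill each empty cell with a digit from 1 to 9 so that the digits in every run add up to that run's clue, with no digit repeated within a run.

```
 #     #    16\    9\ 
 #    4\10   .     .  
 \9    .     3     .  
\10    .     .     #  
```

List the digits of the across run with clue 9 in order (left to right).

1 3 5

4 in 2 cells must be {1,3}.
Given what's placed, R2C1 must be 1 to fit the 9 across and 4 down.
R2C3 = 9 − 4 = 5 completes the 9 across.
R3C1 = 4 − 1 = 3 completes the 4 down.
R3C2 = 10 − 3 = 7 completes the 10 across.
R1C2 = 16 − 10 = 6 completes the 16 down.
R1C3 = 10 − 6 = 4 completes the 10 across.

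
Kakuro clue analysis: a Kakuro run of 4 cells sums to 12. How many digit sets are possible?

2

4 distinct digits from 1–9 sum between 10 and 30.
Enumerating: {1,2,3,6}, {1,2,4,5}.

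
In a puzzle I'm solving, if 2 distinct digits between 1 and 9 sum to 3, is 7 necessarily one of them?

The only way to make 3 from 2 distinct digits is {1,2}, which does not contain 7.

No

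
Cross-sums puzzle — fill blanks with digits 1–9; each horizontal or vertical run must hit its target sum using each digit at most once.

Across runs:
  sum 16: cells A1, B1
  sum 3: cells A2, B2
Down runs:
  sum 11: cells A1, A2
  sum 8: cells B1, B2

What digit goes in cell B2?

16 in 2 cells must be {7,9}; 3 in 2 cells must be {1,2}.
The 16 across and the 8 down share only 7, so B1 = 7.
The 3 across and the 11 down share only 2, so A2 = 2.
B2 = 3 − 2 = 1 completes the 3 across.
A1 = 16 − 7 = 9 completes the 16 across.

1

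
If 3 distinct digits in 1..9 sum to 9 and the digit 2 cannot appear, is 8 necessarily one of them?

No

The only way to make 9 from 3 distinct digits under that restriction is {1,3,5}, which does not contain 8.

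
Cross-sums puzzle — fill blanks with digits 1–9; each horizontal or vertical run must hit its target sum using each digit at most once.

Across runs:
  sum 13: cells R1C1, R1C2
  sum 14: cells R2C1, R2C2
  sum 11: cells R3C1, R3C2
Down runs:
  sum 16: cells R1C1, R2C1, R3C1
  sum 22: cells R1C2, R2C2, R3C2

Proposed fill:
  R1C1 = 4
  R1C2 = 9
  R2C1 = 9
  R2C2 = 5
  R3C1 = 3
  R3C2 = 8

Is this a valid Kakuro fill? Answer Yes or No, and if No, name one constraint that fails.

Yes

Across: 4+9=13; 9+5=14; 3+8=11. Down: 4+9+3=16; 9+5+8=22. No digit repeats within any run.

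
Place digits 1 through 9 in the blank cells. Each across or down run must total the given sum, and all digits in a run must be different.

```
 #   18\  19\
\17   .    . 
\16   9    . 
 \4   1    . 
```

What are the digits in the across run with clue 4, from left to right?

17 in 2 cells must be {8,9}; 16 in 2 cells must be {7,9}; 4 in 2 cells must be {1,3}.
R1C1 = 18 − 10 = 8 completes the 18 down.
R1C2 = 17 − 8 = 9 completes the 17 across.
R2C2 = 16 − 9 = 7 completes the 16 across.
R3C2 = 4 − 1 = 3 completes the 4 across.

1 3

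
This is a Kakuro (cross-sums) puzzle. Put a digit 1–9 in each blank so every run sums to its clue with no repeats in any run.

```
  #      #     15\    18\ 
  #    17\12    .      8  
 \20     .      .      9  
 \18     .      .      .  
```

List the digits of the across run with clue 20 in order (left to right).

17 in 2 cells must be {8,9}.
R1C2 = 12 − 8 = 4 completes the 12 across.
R2C1 = 8: the only remaining digit allowed by both the 20 across and the 17 down.
R2C2 = 20 − 17 = 3 completes the 20 across.
R3C1 = 17 − 8 = 9 completes the 17 down.
R3C2 = 15 − 7 = 8 completes the 15 down.
R3C3 = 18 − 17 = 1 completes the 18 across.

8 3 9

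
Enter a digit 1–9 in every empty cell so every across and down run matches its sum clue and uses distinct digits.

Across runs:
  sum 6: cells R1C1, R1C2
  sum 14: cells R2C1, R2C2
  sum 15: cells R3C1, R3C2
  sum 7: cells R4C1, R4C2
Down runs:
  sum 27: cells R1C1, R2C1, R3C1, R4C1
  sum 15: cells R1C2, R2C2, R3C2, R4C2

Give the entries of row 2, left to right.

9 5

Nothing is forced directly, so branch on R1C1, whose candidates are 4 or 5. If R1C1 = 5: that forces R1C2 = 1, R4C1 = 6, after which R4C2 would have to be in {1} for the 7 across but in {2,3,4,5,6,7,8,9} for the 15 down — contradiction. So R1C1 = 4.
R1C2 = 6 − 4 = 2 completes the 6 across.
Given what's placed, R4C1 must be 6 to fit the 7 across and 27 down.
R4C2 = 7 − 6 = 1 completes the 7 across.
No cell is forced outright now. R2C1 can only be 8 or 9 (the digits allowed by both its 14 across and its 27 down). If R2C1 = 8: then R2C2 would have to be in {6} for the 14 across but in {3,4,5,7,8,9} for the 15 down — contradiction. So R2C1 = 9.
R2C2 = 14 − 9 = 5 completes the 14 across.
R3C1 = 27 − 19 = 8 completes the 27 down.
R3C2 = 15 − 8 = 7 completes the 15 across.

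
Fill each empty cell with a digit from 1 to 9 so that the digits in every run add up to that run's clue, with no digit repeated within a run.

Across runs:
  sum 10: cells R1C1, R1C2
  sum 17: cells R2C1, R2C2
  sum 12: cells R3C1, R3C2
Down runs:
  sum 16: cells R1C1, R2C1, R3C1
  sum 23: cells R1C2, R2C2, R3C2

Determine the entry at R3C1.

3

17 in 2 cells must be {8,9}; 23 in 3 cells must be {6,8,9}.
Nothing is forced directly, so branch on R2C1, whose candidates are 8 or 9. If R2C1 = 8: that forces R2C2 = 9, R3C2 = 8, R1C2 = 6, after which R3C1 would have to be in {4} for the 12 across but in {1,2,3,5,6,7} for the 16 down — contradiction. So R2C1 = 9.
R2C2 = 17 − 9 = 8 completes the 17 across.
Given what's placed, R3C2 must be 9 to fit the 12 across and 23 down.
R1C2 = 23 − 17 = 6 completes the 23 down.
R3C1 = 12 − 9 = 3 completes the 12 across.
R1C1 = 10 − 6 = 4 completes the 10 across.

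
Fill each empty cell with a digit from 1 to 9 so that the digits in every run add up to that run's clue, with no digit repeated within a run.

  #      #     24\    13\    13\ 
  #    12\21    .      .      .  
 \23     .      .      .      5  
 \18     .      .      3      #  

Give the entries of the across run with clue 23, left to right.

4 8 6 5

24 in 3 cells must be {7,8,9}.
R1C4 = 13 − 5 = 8 completes the 13 down.
No cell is forced outright now. R1C2 can only be 7 or 9 (the digits allowed by both its 21 across and its 24 down). If R1C2 = 7: that forces R1C3 = 6, R2C3 = 4, R2C1 = 8, after which R2C2 would have to be in {6} for the 23 across but in {8,9} for the 24 down — contradiction. So R1C2 = 9.
R1C3 = 21 − 17 = 4 completes the 21 across.
R2C3 = 13 − 7 = 6 completes the 13 down.
R2C2 = 8: the only remaining digit allowed by both the 23 across and the 24 down.
R3C2 = 24 − 17 = 7 completes the 24 down.
R2C1 = 23 − 19 = 4 completes the 23 across.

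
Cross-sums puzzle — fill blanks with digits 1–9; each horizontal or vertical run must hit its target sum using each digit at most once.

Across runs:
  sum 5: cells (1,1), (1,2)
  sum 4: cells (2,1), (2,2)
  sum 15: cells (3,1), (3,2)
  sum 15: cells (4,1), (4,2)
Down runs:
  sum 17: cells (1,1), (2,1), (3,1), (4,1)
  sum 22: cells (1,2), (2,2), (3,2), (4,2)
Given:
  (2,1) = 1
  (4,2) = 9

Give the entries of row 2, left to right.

1 3

4 in 2 cells must be {1,3}.
(2,2) = 4 − 1 = 3 completes the 4 across.
(4,1) = 15 − 9 = 6 completes the 15 across.
No cell is forced outright now. (1,1) can only be 2 or 3 (the digits allowed by both its 5 across and its 17 down). If (1,1) = 2: then (1,2) would have to be in {3} for the 5 across but in {2,4,6,8} for the 22 down — contradiction. So (1,1) = 3.
(1,2) = 5 − 3 = 2 completes the 5 across.
(3,1) = 17 − 10 = 7 completes the 17 down.
(3,2) = 15 − 7 = 8 completes the 15 across.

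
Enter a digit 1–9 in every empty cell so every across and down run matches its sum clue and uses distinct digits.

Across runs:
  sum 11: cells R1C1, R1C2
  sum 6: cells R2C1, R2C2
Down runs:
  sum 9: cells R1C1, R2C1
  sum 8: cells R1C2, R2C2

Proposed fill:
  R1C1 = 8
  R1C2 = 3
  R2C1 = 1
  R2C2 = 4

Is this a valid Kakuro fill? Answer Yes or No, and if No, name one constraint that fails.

No — the down run R1C2–R2C2 sums to 7, not 8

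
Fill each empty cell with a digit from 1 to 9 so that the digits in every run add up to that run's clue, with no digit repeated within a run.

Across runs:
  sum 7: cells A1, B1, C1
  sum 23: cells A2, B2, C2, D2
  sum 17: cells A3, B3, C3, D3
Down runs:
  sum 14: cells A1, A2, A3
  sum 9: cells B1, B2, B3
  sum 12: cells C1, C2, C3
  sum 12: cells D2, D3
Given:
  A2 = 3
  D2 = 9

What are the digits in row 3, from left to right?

7 1 6 3

7 in 3 cells must be {1,2,4}.
D3 = 12 − 9 = 3 completes the 12 down.
No cell is forced outright now. B2 can only be 4 or 5 or 6 (the digits allowed by both its 23 across and its 9 down). If B2 = 4: that forces B1 = 2, C2 = 7, after which B3 would have to be in {1,2,4,5,6,7,8,9} for the 17 across but in {3} for the 9 down — contradiction. If B2 = 5: that forces B1 = 1, C2 = 6, after which B3 would have to be in {1,2,4,5,6,7,8,9} for the 17 across but in {3} for the 9 down — contradiction. So B2 = 6.
C2 = 23 − 18 = 5 completes the 23 across.
No cell is forced outright now. B1 can only be 1 or 2 (the digits allowed by both its 7 across and its 9 down). If B1 = 1: that forces C1 = 4, B3 = 2, after which C3 would have to be in {4,5,7,8} for the 17 across but in {3} for the 12 down — contradiction. So B1 = 2.
Given what's placed, A1 must be 4 to fit the 7 across and 14 down.
C1 = 7 − 6 = 1 completes the 7 across.
A3 = 14 − 7 = 7 completes the 14 down.
B3 = 9 − 8 = 1 completes the 9 down.
C3 = 17 − 11 = 6 completes the 17 across.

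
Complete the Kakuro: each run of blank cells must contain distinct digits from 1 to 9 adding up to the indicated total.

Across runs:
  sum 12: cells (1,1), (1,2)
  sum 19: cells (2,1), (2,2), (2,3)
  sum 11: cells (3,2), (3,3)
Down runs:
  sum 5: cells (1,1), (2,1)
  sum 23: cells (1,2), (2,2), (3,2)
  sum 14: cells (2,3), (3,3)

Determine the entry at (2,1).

23 in 3 cells must be {6,8,9}.
Nothing is forced directly, so branch on (1,1), whose candidates are 3 or 4. If (1,1) = 4: that forces (1,2) = 8, after which (2,1) would have to be in {2,3,4,5,6,7,8,9} for the 19 across but in {1} for the 5 down — contradiction. So (1,1) = 3.
(1,2) = 12 − 3 = 9 completes the 12 across.
(2,1) = 5 − 3 = 2 completes the 5 down.
(2,2) = 8: the only remaining digit allowed by both the 19 across and the 23 down.
(2,3) = 19 − 10 = 9 completes the 19 across.
(3,2) = 23 − 17 = 6 completes the 23 down.
(3,3) = 11 − 6 = 5 completes the 11 across.

2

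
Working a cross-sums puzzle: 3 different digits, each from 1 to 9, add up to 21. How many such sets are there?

3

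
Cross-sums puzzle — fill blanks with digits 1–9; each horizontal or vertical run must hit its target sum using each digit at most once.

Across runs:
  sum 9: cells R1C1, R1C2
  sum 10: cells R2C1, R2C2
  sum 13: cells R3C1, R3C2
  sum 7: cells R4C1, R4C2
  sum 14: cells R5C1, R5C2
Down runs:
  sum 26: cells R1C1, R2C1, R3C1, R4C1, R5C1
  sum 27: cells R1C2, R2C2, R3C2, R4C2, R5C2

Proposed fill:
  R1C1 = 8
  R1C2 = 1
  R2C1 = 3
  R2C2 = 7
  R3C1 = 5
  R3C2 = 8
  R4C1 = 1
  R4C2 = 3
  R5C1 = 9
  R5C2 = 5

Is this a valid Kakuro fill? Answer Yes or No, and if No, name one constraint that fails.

No — the down run R1C2–R5C2 sums to 24, not 27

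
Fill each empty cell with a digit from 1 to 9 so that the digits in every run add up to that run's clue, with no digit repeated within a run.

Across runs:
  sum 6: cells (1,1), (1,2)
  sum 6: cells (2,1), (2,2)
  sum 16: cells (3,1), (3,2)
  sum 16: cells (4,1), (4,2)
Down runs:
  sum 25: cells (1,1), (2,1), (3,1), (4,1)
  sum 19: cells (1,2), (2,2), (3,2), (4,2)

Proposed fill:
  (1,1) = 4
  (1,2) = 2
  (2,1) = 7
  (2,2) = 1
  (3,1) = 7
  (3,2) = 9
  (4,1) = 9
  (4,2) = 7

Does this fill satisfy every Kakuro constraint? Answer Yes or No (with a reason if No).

No — the down run (1,1)–(4,1) sums to 27, not 25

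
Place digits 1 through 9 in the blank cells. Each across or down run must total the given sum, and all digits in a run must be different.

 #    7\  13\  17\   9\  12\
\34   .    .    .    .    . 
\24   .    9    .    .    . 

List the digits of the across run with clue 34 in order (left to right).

6 4 9 7 8

34 in 5 cells must be {4,6,7,8,9}; 17 in 2 cells must be {8,9}.
R1C2 = 13 − 9 = 4 completes the 13 down.
Given what's placed, R2C3 must be 8 to fit the 24 across and 17 down.
R2C5 = 4: the only remaining digit allowed by both the 24 across and the 12 down.
Given what's placed, R1C1 must be 6 to fit the 34 across and 7 down.
R1C3 = 17 − 8 = 9 completes the 17 down.
R1C5 = 12 − 4 = 8 completes the 12 down.
R2C1 = 7 − 6 = 1 completes the 7 down.
R2C4 = 24 − 22 = 2 completes the 24 across.
R1C4 = 34 − 27 = 7 completes the 34 across.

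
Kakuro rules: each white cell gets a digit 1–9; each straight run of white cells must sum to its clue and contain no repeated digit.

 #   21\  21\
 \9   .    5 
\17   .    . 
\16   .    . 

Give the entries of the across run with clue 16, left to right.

9 7

17 in 2 cells must be {8,9}; 16 in 2 cells must be {7,9}.
R1C1 = 9 − 5 = 4 completes the 9 across.
Given what's placed, R2C2 must be 9 to fit the 17 across and 21 down.
Given what's placed, R3C1 must be 9 to fit the 16 across and 21 down.
R3C2 = 16 − 9 = 7 completes the 16 across.
R2C1 = 17 − 9 = 8 completes the 17 across.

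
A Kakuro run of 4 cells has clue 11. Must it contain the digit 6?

No

The only way to make 11 from 4 distinct digits is {1,2,3,5}, which does not contain 6.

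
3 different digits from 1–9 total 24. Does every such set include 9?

Yes

The only way to make 24 from 3 distinct digits is {7,8,9}, which contains 9.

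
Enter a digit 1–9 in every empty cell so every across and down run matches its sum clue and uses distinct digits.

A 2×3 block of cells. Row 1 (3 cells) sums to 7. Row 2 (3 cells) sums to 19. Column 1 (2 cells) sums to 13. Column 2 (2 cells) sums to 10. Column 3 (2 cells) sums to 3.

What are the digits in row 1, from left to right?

4 2 1

7 in 3 cells must be {1,2,4}; 3 in 2 cells must be {1,2}.
The 7 across and the 13 down share only 4, so (1,1) = 4.
(2,1) = 13 − 4 = 9 completes the 13 down.
Given what's placed, (2,3) must be 2 to fit the 19 across and 3 down.
(1,3) = 3 − 2 = 1 completes the 3 down.
(2,2) = 19 − 11 = 8 completes the 19 across.
(1,2) = 7 − 5 = 2 completes the 7 across.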